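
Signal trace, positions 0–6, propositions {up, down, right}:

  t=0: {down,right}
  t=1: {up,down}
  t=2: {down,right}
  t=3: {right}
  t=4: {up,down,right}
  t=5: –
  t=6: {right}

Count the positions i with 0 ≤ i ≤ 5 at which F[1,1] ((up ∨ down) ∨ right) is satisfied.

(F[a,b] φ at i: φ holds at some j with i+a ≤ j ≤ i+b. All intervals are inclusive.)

Evaluate at each i in [0,5]:
  i=0: ✓ (witness j=1)
  i=1: ✓ (witness j=2)
  i=2: ✓ (witness j=3)
  i=3: ✓ (witness j=4)
  i=4: ✗ (none in [5,5])
  i=5: ✓ (witness j=6)
Positions where it holds: {0, 1, 2, 3, 5} → 5.

5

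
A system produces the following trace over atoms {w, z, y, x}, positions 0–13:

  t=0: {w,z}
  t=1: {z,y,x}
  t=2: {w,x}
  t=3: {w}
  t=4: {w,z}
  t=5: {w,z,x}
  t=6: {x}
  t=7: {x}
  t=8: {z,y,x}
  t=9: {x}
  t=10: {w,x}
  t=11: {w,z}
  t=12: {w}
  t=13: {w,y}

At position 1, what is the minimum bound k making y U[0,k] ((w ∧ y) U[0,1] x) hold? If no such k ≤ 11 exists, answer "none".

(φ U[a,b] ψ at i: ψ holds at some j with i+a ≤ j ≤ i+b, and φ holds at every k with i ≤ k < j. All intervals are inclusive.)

Need earliest j ≥ 1 with ((w ∧ y) U[0,1] x), and y at every k in [1,j-1].
  j=1: rhs holds (empty prefix). k = 0.

0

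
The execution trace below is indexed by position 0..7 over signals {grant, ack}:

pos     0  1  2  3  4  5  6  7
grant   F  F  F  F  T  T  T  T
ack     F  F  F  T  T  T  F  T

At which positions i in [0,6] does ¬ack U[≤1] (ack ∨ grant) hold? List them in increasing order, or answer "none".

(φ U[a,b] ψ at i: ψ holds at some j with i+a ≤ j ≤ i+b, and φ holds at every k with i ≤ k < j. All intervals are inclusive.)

Evaluate at each i in [0,6]:
  i=0: ✗ (no rhs in [0,1])
  i=1: ✗ (no rhs in [1,2])
  i=2: ✓ (rhs at j=3; lhs holds on [2,2])
  i=3: ✓ (rhs at j=3)
  i=4: ✓ (rhs at j=4)
  i=5: ✓ (rhs at j=5)
  i=6: ✓ (rhs at j=6)

2, 3, 4, 5, 6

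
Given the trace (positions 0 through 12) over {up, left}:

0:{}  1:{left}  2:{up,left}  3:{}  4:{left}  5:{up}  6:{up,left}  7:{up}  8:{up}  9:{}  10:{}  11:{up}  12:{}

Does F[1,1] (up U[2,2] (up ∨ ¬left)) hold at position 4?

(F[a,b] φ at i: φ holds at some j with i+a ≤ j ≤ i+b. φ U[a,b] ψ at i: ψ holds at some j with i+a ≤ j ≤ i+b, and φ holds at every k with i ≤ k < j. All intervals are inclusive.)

Holds

Check (up U[2,2] (up ∨ ¬left)) at each j in [5,5]:
  j=5: holds
Found at j=5 → formula holds.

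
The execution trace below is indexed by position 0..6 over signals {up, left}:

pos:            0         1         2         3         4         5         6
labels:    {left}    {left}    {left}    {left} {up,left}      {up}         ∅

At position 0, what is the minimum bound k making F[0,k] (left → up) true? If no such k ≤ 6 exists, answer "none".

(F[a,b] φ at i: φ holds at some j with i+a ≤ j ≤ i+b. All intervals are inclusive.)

Scan j = 0,1,… for (left → up):
  j=0: fails
  j=1: fails
  j=2: fails
  j=3: fails
  j=4: holds
First hit at j=4, so smallest k = 4-0 = 4.

4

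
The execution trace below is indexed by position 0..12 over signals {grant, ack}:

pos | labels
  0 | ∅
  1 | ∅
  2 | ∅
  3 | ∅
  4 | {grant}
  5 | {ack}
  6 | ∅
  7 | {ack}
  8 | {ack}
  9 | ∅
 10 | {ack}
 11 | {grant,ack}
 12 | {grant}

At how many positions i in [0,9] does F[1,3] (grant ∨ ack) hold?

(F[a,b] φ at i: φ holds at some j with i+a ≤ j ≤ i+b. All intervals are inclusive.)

9

Evaluate at each i in [0,9]:
  i=0: ✗ (none in [1,3])
  i=1: ✓ (witness j=4)
  i=2: ✓ (witness j=4)
  i=3: ✓ (witness j=4)
  i=4: ✓ (witness j=5)
  i=5: ✓ (witness j=7)
  i=6: ✓ (witness j=7)
  i=7: ✓ (witness j=8)
  i=8: ✓ (witness j=10)
  i=9: ✓ (witness j=10)
Positions where it holds: {1, 2, 3, 4, 5, 6, 7, 8, 9} → 9.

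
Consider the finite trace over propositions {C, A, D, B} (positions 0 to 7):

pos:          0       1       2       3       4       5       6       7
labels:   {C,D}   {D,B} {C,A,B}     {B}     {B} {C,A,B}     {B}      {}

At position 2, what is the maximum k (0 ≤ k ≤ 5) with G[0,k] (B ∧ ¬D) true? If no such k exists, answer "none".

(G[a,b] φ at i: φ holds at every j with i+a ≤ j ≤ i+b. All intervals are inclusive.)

4

(B ∧ ¬D) must hold from j=2 onward; find where it first fails.
  j=2: holds
  j=3: holds
  j=4: holds
  j=5: holds
  j=6: holds
  j=7: fails
Holds on [2,6], so largest k = 4.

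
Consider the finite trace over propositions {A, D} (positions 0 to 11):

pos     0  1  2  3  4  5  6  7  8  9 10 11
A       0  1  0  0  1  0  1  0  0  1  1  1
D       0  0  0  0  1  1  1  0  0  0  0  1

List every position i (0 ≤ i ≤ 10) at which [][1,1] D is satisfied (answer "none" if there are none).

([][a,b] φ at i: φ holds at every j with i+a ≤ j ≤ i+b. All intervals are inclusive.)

3, 4, 5, 10

Evaluate at each i in [0,10]:
  i=0: ✗ (fails at j=1)
  i=1: ✗ (fails at j=2)
  i=2: ✗ (fails at j=3)
  i=3: ✓ (all of [4,4])
  i=4: ✓ (all of [5,5])
  i=5: ✓ (all of [6,6])
  i=6: ✗ (fails at j=7)
  i=7: ✗ (fails at j=8)
  i=8: ✗ (fails at j=9)
  i=9: ✗ (fails at j=10)
  i=10: ✓ (all of [11,11])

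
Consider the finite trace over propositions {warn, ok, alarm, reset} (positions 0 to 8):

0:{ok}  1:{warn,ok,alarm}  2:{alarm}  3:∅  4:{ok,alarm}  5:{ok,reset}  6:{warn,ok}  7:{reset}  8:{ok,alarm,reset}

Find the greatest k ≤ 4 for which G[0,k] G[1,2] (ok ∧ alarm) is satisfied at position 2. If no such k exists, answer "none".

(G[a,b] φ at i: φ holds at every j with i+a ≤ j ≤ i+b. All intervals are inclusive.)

none

G[1,2] (ok ∧ alarm) must hold from j=2 onward; find where it first fails.
  j=2: fails → no k works.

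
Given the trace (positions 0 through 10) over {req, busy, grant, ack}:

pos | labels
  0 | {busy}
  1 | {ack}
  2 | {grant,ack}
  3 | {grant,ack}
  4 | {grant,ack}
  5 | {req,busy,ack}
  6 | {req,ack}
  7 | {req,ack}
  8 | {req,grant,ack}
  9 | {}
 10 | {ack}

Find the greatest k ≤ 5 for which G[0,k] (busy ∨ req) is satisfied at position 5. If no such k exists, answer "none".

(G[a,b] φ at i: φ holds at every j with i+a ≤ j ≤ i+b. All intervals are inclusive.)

(busy ∨ req) must hold from j=5 onward; find where it first fails.
  j=5: holds
  j=6: holds
  j=7: holds
  j=8: holds
  j=9: fails
Holds on [5,8], so largest k = 3.

3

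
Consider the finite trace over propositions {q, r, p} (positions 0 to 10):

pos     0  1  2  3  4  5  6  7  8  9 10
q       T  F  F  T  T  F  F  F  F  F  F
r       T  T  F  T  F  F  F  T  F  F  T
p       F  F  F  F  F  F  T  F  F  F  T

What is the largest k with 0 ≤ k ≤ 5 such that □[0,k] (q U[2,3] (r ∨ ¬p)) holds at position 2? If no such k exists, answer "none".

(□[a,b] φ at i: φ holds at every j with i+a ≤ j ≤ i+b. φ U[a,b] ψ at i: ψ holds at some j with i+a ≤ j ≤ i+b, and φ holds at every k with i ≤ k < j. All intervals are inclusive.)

none

(q U[2,3] (r ∨ ¬p)) must hold from j=2 onward; find where it first fails.
  j=2: fails → no k works.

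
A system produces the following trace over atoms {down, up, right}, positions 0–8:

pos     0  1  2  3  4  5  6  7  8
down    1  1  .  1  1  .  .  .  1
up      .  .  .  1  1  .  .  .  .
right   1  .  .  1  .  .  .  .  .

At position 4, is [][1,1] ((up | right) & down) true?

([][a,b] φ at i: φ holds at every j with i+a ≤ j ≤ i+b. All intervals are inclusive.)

No

Check ((up | right) & down) at every j in [5,5]:
  j=5: false
Fails at j=5 → formula fails.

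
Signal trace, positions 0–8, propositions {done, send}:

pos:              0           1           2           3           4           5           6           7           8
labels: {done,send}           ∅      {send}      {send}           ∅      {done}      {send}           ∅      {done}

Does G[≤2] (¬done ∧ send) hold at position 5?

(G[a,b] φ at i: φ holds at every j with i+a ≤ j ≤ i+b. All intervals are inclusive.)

Check (¬done ∧ send) at every j in [5,7]:
  j=5: false
  j=6: true
  j=7: false
Fails at j=5 → formula fails.

No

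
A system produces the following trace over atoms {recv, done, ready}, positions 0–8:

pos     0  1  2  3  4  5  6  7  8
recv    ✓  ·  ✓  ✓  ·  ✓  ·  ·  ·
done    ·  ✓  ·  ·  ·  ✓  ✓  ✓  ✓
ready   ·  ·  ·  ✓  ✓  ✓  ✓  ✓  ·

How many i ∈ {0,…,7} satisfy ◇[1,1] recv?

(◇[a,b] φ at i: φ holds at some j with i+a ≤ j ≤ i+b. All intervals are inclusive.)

3

Evaluate at each i in [0,7]:
  i=0: ✗ (none in [1,1])
  i=1: ✓ (witness j=2)
  i=2: ✓ (witness j=3)
  i=3: ✗ (none in [4,4])
  i=4: ✓ (witness j=5)
  i=5: ✗ (none in [6,6])
  i=6: ✗ (none in [7,7])
  i=7: ✗ (none in [8,8])
Positions where it holds: {1, 2, 4} → 3.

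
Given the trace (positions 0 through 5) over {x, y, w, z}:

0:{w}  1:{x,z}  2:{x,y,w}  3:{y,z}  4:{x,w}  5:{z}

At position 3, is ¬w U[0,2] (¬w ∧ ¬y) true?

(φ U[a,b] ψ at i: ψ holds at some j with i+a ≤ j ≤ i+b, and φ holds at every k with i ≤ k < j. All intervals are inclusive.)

Does not hold

Need some j in [3,5] with (¬w ∧ ¬y), and ¬w at every k in [3,j-1].
  j=3: (¬w ∧ ¬y) false.
  j=4: (¬w ∧ ¬y) false.
  j=5: (¬w ∧ ¬y) holds, but ¬w fails at k=4 → not this j.
No j in the window works → until fails.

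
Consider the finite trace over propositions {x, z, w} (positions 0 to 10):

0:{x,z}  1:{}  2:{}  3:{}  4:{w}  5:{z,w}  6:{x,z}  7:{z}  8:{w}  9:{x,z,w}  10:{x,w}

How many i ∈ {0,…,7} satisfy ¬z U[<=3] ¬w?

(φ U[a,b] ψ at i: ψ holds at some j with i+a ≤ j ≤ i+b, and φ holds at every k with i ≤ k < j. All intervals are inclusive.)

Evaluate at each i in [0,7]:
  i=0: ✓ (rhs at j=0)
  i=1: ✓ (rhs at j=1)
  i=2: ✓ (rhs at j=2)
  i=3: ✓ (rhs at j=3)
  i=4: ✗ (lhs fails at k=5 before rhs at j=6)
  i=5: ✗ (lhs fails at k=5 before rhs at j=6)
  i=6: ✓ (rhs at j=6)
  i=7: ✓ (rhs at j=7)
Positions where it holds: {0, 1, 2, 3, 6, 7} → 6.

6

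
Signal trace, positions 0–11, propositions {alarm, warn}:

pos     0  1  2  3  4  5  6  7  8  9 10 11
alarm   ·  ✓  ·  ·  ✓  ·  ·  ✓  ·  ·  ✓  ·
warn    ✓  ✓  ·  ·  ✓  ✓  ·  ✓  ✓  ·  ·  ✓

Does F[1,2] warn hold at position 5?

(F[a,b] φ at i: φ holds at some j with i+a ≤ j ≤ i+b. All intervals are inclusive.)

Check warn at each j in [6,7]:
  j=6: false
  j=7: true
Found at j=7 → formula holds.

Holds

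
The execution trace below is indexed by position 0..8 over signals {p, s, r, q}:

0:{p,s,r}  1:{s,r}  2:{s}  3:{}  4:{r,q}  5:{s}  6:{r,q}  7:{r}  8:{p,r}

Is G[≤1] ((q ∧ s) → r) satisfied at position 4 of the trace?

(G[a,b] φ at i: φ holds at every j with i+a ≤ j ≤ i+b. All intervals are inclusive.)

Check ((q ∧ s) → r) at every j in [4,5]:
  j=4: antecedent false → ✓
  j=5: antecedent false → ✓
All positions satisfy it → formula holds.

Yes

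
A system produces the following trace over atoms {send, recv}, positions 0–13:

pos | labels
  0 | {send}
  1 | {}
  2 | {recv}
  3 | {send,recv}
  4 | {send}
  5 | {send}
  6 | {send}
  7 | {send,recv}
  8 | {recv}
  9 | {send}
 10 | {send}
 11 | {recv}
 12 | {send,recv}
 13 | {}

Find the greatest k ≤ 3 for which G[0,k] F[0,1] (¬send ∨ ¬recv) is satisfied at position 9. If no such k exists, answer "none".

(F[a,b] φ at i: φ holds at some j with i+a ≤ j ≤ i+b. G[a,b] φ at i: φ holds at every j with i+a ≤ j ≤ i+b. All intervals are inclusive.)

F[0,1] (¬send ∨ ¬recv) must hold from j=9 onward; find where it first fails.
  j=9: holds
  j=10: holds
  j=11: holds
  j=12: holds
Holds through j=12; largest k = 3.

3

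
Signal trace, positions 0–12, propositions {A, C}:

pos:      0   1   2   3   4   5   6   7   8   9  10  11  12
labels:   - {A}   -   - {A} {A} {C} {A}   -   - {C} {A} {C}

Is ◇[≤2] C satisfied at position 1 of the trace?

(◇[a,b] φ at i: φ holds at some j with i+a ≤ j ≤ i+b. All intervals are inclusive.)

No

Check C at each j in [1,3]:
  j=1: false
  j=2: false
  j=3: false
No position in the window satisfies it → formula fails.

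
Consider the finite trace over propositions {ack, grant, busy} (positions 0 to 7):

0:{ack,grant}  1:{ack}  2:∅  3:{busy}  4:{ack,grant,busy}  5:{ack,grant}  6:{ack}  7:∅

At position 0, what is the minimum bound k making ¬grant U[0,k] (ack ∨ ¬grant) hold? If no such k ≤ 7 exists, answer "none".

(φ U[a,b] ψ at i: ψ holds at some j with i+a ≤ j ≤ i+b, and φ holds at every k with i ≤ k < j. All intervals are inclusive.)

Need earliest j ≥ 0 with (ack ∨ ¬grant), and ¬grant at every k in [0,j-1].
  j=0: rhs holds (empty prefix). k = 0.

0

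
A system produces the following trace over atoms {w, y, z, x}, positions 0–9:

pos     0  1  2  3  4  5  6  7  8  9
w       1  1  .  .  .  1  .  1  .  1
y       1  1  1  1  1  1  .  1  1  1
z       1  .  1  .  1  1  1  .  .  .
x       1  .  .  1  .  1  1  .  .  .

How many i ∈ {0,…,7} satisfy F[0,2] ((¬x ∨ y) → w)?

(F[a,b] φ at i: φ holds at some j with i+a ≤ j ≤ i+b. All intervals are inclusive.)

Evaluate at each i in [0,7]:
  i=0: ✓ (witness j=0)
  i=1: ✓ (witness j=1)
  i=2: ✗ (none in [2,4])
  i=3: ✓ (witness j=5)
  i=4: ✓ (witness j=5)
  i=5: ✓ (witness j=5)
  i=6: ✓ (witness j=6)
  i=7: ✓ (witness j=7)
Positions where it holds: {0, 1, 3, 4, 5, 6, 7} → 7.

7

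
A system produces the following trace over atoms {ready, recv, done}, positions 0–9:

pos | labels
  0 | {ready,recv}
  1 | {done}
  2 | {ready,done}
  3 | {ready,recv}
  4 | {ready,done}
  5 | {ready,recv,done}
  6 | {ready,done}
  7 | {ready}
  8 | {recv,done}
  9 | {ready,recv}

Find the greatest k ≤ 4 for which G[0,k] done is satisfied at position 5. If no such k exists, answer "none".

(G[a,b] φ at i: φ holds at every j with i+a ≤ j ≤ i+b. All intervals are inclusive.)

done must hold from j=5 onward; find where it first fails.
  j=5: holds
  j=6: holds
  j=7: fails
Holds on [5,6], so largest k = 1.

1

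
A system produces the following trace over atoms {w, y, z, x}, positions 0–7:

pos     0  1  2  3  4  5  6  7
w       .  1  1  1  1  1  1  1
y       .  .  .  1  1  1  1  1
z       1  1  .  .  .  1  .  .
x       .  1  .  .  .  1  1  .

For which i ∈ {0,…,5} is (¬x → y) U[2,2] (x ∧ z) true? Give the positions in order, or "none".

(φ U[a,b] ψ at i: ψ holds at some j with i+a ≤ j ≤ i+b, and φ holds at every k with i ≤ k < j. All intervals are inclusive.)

3

Evaluate at each i in [0,5]:
  i=0: ✗ (no rhs in [2,2])
  i=1: ✗ (no rhs in [3,3])
  i=2: ✗ (no rhs in [4,4])
  i=3: ✓ (rhs at j=5; lhs holds on [3,4])
  i=4: ✗ (no rhs in [6,6])
  i=5: ✗ (no rhs in [7,7])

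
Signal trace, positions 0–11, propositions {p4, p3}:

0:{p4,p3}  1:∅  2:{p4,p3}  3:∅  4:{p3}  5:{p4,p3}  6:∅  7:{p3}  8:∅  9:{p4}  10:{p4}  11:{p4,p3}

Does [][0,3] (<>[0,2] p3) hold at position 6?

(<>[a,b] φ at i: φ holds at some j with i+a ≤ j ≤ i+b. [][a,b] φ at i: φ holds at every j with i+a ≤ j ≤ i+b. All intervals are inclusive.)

Check <>[0,2] p3 at every j in [6,9]:
  j=6: holds (witness at 7)
  j=7: holds (witness at 7)
  j=8: fails (none in [8,10])
  j=9: holds (witness at 11)
Fails at j=8 → formula fails.

False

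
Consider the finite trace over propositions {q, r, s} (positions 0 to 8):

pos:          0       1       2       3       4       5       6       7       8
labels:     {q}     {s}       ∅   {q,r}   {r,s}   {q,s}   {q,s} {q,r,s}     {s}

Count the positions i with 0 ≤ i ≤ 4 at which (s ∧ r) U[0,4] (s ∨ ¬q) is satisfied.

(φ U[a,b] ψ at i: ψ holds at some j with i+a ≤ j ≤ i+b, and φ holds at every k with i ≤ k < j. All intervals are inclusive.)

Evaluate at each i in [0,4]:
  i=0: ✗ (lhs fails at k=0 before rhs at j=1)
  i=1: ✓ (rhs at j=1)
  i=2: ✓ (rhs at j=2)
  i=3: ✗ (lhs fails at k=3 before rhs at j=4)
  i=4: ✓ (rhs at j=4)
Positions where it holds: {1, 2, 4} → 3.

3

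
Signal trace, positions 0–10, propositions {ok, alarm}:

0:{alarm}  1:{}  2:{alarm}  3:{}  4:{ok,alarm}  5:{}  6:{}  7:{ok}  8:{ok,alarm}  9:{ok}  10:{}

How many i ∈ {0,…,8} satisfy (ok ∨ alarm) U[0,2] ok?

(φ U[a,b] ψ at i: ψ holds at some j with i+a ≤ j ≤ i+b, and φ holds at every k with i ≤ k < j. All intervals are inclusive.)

Evaluate at each i in [0,8]:
  i=0: ✗ (no rhs in [0,2])
  i=1: ✗ (no rhs in [1,3])
  i=2: ✗ (lhs fails at k=3 before rhs at j=4)
  i=3: ✗ (lhs fails at k=3 before rhs at j=4)
  i=4: ✓ (rhs at j=4)
  i=5: ✗ (lhs fails at k=5 before rhs at j=7)
  i=6: ✗ (lhs fails at k=6 before rhs at j=7)
  i=7: ✓ (rhs at j=7)
  i=8: ✓ (rhs at j=8)
Positions where it holds: {4, 7, 8} → 3.

3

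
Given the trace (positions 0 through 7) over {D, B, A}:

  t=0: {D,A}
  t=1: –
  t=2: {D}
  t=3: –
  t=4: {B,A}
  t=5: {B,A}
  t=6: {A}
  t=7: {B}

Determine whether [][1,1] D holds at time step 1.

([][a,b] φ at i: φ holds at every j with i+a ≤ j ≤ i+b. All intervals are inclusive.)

Check D at every j in [2,2]:
  j=2: true
All positions satisfy it → formula holds.

Yes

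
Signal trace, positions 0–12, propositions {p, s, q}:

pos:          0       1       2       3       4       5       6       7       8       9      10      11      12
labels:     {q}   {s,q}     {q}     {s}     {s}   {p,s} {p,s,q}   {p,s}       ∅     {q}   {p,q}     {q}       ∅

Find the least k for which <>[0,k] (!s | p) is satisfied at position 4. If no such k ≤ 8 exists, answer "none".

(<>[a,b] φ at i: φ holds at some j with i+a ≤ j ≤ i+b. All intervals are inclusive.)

1

Scan j = 4,5,… for (!s | p):
  j=4: fails
  j=5: holds
First hit at j=5, so smallest k = 5-4 = 1.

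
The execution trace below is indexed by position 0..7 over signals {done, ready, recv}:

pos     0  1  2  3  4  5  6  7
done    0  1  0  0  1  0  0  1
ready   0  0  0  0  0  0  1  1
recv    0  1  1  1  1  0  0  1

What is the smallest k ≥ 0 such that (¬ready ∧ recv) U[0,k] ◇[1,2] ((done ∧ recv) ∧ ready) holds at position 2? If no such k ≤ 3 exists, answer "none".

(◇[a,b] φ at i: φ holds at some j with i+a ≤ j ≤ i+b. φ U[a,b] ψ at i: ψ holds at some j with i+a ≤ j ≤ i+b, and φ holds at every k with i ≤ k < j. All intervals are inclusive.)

Need earliest j ≥ 2 with ◇[1,2] ((done ∧ recv) ∧ ready), and (¬ready ∧ recv) at every k in [2,j-1].
  j=2: rhs fails.
  j=3: rhs fails.
  j=4: rhs fails.
  j=5: rhs holds; lhs holds on [2,4]. k = 3.

3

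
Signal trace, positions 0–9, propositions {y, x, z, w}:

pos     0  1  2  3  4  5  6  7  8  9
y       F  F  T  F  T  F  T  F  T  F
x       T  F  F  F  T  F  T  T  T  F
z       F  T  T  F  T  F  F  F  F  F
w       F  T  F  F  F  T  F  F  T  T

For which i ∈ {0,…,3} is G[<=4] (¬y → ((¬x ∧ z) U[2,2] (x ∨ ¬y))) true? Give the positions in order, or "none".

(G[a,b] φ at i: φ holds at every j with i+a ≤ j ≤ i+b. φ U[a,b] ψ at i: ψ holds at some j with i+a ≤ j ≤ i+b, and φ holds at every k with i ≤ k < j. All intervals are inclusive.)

none

Evaluate at each i in [0,3]:
  i=0: ✗ (fails at j=0)
  i=1: ✗ (fails at j=3)
  i=2: ✗ (fails at j=3)
  i=3: ✗ (fails at j=3)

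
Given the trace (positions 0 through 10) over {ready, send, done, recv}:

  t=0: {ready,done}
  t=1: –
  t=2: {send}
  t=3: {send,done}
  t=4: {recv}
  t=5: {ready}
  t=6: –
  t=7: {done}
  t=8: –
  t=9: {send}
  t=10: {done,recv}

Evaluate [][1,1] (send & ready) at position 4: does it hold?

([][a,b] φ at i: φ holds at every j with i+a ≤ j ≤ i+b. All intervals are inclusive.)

No

Check (send & ready) at every j in [5,5]:
  j=5: false
Fails at j=5 → formula fails.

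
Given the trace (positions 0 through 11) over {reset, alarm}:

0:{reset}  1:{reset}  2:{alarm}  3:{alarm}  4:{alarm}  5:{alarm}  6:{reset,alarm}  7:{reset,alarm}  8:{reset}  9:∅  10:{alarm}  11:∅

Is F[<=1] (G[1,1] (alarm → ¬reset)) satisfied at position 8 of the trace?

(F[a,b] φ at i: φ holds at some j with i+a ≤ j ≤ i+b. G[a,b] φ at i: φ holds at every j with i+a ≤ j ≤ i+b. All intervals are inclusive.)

Check G[1,1] (alarm → ¬reset) at each j in [8,9]:
  j=8: holds on [9,9]
  j=9: holds on [10,10]
Found at j=8 → formula holds.

True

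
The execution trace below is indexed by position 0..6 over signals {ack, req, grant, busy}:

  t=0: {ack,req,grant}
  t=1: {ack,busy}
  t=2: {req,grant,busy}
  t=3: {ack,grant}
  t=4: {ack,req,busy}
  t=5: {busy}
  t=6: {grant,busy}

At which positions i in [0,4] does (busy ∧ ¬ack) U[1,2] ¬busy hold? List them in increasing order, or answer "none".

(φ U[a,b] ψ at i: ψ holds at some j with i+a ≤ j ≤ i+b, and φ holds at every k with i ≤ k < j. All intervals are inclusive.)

Evaluate at each i in [0,4]:
  i=0: ✗ (no rhs in [1,2])
  i=1: ✗ (lhs fails at k=1 before rhs at j=3)
  i=2: ✓ (rhs at j=3; lhs holds on [2,2])
  i=3: ✗ (no rhs in [4,5])
  i=4: ✗ (no rhs in [5,6])

2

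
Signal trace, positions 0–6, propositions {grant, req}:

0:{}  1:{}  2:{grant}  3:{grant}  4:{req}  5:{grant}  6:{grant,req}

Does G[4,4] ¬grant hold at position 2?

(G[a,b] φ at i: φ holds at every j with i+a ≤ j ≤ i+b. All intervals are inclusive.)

Check ¬grant at every j in [6,6]:
  j=6: false
Fails at j=6 → formula fails.

False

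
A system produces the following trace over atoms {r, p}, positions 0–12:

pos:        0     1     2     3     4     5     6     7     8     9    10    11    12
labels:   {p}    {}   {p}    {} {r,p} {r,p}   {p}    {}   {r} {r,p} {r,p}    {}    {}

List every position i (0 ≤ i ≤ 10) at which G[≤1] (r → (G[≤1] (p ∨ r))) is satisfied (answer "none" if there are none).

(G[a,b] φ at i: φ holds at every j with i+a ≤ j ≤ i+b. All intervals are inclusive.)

0, 1, 2, 3, 4, 5, 6, 7, 8

Evaluate at each i in [0,10]:
  i=0: ✓ (all of [0,1])
  i=1: ✓ (all of [1,2])
  i=2: ✓ (all of [2,3])
  i=3: ✓ (all of [3,4])
  i=4: ✓ (all of [4,5])
  i=5: ✓ (all of [5,6])
  i=6: ✓ (all of [6,7])
  i=7: ✓ (all of [7,8])
  i=8: ✓ (all of [8,9])
  i=9: ✗ (fails at j=10)
  i=10: ✗ (fails at j=10)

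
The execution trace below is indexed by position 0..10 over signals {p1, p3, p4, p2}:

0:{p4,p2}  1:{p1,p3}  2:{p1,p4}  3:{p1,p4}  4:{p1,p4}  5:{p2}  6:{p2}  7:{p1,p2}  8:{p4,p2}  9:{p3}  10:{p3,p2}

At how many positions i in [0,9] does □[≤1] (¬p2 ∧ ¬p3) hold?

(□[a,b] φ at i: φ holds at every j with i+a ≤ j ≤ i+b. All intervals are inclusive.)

Evaluate at each i in [0,9]:
  i=0: ✗ (fails at j=0)
  i=1: ✗ (fails at j=1)
  i=2: ✓ (all of [2,3])
  i=3: ✓ (all of [3,4])
  i=4: ✗ (fails at j=5)
  i=5: ✗ (fails at j=5)
  i=6: ✗ (fails at j=6)
  i=7: ✗ (fails at j=7)
  i=8: ✗ (fails at j=8)
  i=9: ✗ (fails at j=9)
Positions where it holds: {2, 3} → 2.

2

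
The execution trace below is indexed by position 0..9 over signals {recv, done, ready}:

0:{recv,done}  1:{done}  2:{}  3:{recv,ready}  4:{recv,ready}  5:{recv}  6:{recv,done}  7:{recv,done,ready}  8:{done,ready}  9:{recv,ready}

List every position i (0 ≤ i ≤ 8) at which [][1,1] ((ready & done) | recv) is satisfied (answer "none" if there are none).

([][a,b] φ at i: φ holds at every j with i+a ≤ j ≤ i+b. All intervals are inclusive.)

2, 3, 4, 5, 6, 7, 8

Evaluate at each i in [0,8]:
  i=0: ✗ (fails at j=1)
  i=1: ✗ (fails at j=2)
  i=2: ✓ (all of [3,3])
  i=3: ✓ (all of [4,4])
  i=4: ✓ (all of [5,5])
  i=5: ✓ (all of [6,6])
  i=6: ✓ (all of [7,7])
  i=7: ✓ (all of [8,8])
  i=8: ✓ (all of [9,9])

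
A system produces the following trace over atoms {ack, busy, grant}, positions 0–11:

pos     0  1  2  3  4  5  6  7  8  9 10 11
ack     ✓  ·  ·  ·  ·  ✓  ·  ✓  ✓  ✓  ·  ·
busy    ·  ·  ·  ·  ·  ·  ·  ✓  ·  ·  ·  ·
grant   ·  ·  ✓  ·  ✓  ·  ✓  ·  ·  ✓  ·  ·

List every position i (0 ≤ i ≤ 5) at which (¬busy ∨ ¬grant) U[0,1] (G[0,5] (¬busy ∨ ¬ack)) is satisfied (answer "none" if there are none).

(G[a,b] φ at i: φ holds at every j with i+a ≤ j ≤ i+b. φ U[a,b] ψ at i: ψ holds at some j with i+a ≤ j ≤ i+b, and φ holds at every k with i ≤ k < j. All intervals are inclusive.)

Evaluate at each i in [0,5]:
  i=0: ✓ (rhs at j=0)
  i=1: ✓ (rhs at j=1)
  i=2: ✗ (no rhs in [2,3])
  i=3: ✗ (no rhs in [3,4])
  i=4: ✗ (no rhs in [4,5])
  i=5: ✗ (no rhs in [5,6])

0, 1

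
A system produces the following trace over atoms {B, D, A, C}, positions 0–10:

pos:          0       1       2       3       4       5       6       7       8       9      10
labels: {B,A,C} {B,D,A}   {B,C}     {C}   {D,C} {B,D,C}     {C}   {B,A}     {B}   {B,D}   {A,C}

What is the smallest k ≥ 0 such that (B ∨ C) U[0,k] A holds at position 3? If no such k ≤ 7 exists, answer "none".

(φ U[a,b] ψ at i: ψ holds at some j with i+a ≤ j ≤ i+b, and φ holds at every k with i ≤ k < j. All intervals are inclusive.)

Need earliest j ≥ 3 with A, and (B ∨ C) at every k in [3,j-1].
  j=3: rhs fails.
  j=4: rhs fails.
  j=5: rhs fails.
  j=6: rhs fails.
  j=7: rhs holds; lhs holds on [3,6]. k = 4.

4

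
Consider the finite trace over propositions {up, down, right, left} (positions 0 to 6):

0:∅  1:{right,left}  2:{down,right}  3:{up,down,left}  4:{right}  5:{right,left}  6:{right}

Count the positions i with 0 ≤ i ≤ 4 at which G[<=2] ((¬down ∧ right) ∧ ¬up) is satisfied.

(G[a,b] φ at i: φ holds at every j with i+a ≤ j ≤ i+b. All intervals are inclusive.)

Evaluate at each i in [0,4]:
  i=0: ✗ (fails at j=0)
  i=1: ✗ (fails at j=2)
  i=2: ✗ (fails at j=2)
  i=3: ✗ (fails at j=3)
  i=4: ✓ (all of [4,6])
Positions where it holds: {4} → 1.

1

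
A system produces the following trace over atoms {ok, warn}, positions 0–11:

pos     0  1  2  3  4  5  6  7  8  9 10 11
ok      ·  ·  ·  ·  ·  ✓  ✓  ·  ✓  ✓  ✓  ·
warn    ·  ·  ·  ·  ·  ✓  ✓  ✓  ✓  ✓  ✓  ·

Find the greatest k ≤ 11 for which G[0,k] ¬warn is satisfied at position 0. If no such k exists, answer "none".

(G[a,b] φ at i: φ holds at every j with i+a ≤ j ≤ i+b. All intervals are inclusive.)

4

¬warn must hold from j=0 onward; find where it first fails.
  j=0: holds
  j=1: holds
  j=2: holds
  j=3: holds
  j=4: holds
  j=5: fails
Holds on [0,4], so largest k = 4.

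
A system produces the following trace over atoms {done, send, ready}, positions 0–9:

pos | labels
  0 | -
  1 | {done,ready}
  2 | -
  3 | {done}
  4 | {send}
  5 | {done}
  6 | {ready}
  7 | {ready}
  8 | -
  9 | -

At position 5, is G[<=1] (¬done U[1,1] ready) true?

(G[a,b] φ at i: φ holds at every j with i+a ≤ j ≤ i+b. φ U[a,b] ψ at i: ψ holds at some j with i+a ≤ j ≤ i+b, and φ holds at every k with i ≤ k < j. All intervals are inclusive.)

No

Check (¬done U[1,1] ready) at every j in [5,6]:
  j=5: fails
  j=6: holds
Fails at j=5 → formula fails.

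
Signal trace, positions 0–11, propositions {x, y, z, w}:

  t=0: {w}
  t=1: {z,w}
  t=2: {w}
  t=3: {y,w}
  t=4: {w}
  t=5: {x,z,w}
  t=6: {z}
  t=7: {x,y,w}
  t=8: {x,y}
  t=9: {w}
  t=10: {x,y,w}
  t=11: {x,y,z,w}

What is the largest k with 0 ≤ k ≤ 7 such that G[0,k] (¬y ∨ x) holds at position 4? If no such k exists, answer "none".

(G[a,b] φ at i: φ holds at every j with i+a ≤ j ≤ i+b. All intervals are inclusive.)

7

(¬y ∨ x) must hold from j=4 onward; find where it first fails.
  j=4: holds
  j=5: holds
  j=6: holds
  j=7: holds
  j=8: holds
  j=9: holds
  j=10: holds
  j=11: holds
Holds through j=11; largest k = 7.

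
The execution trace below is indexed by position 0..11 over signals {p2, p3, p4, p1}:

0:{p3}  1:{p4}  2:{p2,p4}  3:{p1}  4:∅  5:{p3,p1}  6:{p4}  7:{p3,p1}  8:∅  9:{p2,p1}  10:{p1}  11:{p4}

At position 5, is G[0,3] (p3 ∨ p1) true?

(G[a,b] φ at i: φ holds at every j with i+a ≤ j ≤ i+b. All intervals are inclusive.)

Check (p3 ∨ p1) at every j in [5,8]:
  j=5: true
  j=6: false
  j=7: true
  j=8: false
Fails at j=6 → formula fails.

No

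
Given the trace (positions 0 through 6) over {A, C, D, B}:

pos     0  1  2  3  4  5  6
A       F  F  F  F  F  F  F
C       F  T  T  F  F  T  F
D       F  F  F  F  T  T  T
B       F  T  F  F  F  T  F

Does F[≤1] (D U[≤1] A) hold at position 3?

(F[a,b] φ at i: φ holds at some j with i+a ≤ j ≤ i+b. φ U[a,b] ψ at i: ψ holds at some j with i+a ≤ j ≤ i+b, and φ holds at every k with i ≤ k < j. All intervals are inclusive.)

Does not hold

Check (D U[≤1] A) at each j in [3,4]:
  j=3: fails
  j=4: fails
No position in the window satisfies it → formula fails.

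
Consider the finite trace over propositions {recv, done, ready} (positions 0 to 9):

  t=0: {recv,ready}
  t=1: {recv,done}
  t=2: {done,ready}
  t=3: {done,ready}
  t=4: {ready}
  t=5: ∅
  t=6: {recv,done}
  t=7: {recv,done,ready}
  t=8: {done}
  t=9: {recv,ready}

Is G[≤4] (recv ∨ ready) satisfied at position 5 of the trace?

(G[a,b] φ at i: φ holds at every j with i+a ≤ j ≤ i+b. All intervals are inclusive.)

Does not hold

Check (recv ∨ ready) at every j in [5,9]:
  j=5: false
  j=6: true
  j=7: true
  j=8: false
  j=9: true
Fails at j=5 → formula fails.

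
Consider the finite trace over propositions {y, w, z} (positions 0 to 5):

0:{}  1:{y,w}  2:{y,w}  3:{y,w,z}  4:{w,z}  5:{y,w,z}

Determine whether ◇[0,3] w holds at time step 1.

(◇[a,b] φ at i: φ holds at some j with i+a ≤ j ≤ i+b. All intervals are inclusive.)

Check w at each j in [1,4]:
  j=1: true
  j=2: true
  j=3: true
  j=4: true
Found at j=1 → formula holds.

Holds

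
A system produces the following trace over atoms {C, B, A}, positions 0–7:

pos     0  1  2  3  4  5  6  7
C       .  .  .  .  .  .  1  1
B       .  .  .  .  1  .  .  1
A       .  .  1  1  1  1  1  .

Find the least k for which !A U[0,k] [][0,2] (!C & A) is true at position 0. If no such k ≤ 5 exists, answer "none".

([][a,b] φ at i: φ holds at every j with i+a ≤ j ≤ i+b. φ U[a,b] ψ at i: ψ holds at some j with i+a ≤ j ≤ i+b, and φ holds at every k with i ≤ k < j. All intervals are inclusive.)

2

Need earliest j ≥ 0 with [][0,2] (!C & A), and !A at every k in [0,j-1].
  j=0: rhs fails.
  j=1: rhs fails.
  j=2: rhs holds; lhs holds on [0,1]. k = 2.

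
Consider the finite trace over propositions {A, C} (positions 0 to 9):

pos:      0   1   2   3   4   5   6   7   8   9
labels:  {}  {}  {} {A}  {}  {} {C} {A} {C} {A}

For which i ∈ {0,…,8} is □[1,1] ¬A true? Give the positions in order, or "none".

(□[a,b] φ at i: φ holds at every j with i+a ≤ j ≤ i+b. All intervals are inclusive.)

Evaluate at each i in [0,8]:
  i=0: ✓ (all of [1,1])
  i=1: ✓ (all of [2,2])
  i=2: ✗ (fails at j=3)
  i=3: ✓ (all of [4,4])
  i=4: ✓ (all of [5,5])
  i=5: ✓ (all of [6,6])
  i=6: ✗ (fails at j=7)
  i=7: ✓ (all of [8,8])
  i=8: ✗ (fails at j=9)

0, 1, 3, 4, 5, 7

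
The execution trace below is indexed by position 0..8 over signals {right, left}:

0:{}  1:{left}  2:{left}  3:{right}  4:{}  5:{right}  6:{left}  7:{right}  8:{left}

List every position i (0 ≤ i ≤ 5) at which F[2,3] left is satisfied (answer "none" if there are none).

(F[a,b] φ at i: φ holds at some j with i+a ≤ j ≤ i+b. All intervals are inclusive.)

0, 3, 4, 5

Evaluate at each i in [0,5]:
  i=0: ✓ (witness j=2)
  i=1: ✗ (none in [3,4])
  i=2: ✗ (none in [4,5])
  i=3: ✓ (witness j=6)
  i=4: ✓ (witness j=6)
  i=5: ✓ (witness j=8)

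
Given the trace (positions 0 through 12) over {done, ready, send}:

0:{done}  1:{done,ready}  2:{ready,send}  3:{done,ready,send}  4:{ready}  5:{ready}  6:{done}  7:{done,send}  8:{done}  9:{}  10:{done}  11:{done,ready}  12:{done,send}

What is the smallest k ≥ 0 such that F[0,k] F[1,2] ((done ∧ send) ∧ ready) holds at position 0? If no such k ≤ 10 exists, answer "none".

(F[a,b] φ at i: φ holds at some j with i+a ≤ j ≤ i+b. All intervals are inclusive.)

1

Scan j = 0,1,… for F[1,2] ((done ∧ send) ∧ ready):
  j=0: fails
  j=1: holds
First hit at j=1, so smallest k = 1-0 = 1.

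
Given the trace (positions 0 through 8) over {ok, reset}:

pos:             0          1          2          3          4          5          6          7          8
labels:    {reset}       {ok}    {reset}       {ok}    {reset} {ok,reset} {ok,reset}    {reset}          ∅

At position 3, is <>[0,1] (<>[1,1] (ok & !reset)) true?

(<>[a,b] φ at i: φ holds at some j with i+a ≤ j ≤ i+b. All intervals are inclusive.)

Check <>[1,1] (ok & !reset) at each j in [3,4]:
  j=3: fails (none in [4,4])
  j=4: fails (none in [5,5])
No position in the window satisfies it → formula fails.

Does not hold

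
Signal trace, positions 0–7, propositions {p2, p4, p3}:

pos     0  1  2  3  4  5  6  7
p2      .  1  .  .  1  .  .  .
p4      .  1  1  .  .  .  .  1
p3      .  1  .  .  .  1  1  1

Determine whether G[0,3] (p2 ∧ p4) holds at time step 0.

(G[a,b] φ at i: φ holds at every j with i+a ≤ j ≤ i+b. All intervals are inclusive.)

No

Check (p2 ∧ p4) at every j in [0,3]:
  j=0: false
  j=1: true
  j=2: false
  j=3: false
Fails at j=0 → formula fails.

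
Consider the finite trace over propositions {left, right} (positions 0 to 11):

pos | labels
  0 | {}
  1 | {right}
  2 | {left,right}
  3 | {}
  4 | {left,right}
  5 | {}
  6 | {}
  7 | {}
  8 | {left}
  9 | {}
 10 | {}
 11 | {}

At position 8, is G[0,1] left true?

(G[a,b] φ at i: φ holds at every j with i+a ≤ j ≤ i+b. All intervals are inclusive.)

False

Check left at every j in [8,9]:
  j=8: true
  j=9: false
Fails at j=9 → formula fails.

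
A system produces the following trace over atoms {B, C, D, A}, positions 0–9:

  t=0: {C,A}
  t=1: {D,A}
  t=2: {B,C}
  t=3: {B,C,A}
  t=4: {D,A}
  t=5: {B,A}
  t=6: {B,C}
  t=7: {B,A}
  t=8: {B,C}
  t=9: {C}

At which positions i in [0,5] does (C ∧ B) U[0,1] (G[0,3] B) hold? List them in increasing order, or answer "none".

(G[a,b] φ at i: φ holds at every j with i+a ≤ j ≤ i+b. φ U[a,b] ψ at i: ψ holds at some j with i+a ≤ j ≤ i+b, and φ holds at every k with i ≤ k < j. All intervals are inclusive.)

Evaluate at each i in [0,5]:
  i=0: ✗ (no rhs in [0,1])
  i=1: ✗ (no rhs in [1,2])
  i=2: ✗ (no rhs in [2,3])
  i=3: ✗ (no rhs in [3,4])
  i=4: ✗ (lhs fails at k=4 before rhs at j=5)
  i=5: ✓ (rhs at j=5)

5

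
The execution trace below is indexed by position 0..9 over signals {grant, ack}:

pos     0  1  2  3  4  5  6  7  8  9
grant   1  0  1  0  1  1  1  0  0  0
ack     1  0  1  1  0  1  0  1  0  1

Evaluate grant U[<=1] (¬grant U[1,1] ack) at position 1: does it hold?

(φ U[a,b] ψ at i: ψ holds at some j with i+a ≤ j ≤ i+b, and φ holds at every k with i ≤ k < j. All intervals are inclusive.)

Need some j in [1,2] with (¬grant U[1,1] ack), and grant at every k in [1,j-1].
  j=1: (¬grant U[1,1] ack) holds; no prefix to check → satisfied.

Yes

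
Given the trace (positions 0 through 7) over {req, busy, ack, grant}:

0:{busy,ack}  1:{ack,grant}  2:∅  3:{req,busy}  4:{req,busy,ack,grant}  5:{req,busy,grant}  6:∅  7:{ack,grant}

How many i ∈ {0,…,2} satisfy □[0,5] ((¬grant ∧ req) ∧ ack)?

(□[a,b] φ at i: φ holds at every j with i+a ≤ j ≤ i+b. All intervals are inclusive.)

0

Evaluate at each i in [0,2]:
  i=0: ✗ (fails at j=0)
  i=1: ✗ (fails at j=1)
  i=2: ✗ (fails at j=2)
Positions where it holds: {} → 0.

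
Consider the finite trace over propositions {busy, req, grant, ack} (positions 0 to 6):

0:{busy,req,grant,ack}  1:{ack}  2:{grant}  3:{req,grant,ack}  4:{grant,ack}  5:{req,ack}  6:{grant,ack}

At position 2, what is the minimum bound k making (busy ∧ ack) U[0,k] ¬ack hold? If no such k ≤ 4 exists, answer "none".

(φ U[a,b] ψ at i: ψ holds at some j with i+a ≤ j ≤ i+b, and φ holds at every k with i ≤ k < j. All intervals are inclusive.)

Need earliest j ≥ 2 with ¬ack, and (busy ∧ ack) at every k in [2,j-1].
  j=2: rhs holds (empty prefix). k = 0.

0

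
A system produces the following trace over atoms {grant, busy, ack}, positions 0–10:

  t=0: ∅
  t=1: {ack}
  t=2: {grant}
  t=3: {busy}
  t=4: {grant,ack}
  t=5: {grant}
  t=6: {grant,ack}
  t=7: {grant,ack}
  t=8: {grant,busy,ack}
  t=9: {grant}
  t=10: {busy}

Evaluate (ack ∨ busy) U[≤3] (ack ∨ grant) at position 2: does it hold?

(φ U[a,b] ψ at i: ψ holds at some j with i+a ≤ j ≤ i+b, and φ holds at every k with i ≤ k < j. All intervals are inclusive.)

Holds

Need some j in [2,5] with (ack ∨ grant), and (ack ∨ busy) at every k in [2,j-1].
  j=2: (ack ∨ grant) holds; no prefix to check → satisfied.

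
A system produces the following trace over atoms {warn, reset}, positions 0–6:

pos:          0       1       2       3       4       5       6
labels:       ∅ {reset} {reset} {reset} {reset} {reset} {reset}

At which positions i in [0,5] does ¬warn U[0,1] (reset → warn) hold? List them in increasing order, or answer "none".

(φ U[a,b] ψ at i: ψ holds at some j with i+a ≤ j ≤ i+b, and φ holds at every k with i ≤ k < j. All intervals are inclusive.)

0

Evaluate at each i in [0,5]:
  i=0: ✓ (rhs at j=0)
  i=1: ✗ (no rhs in [1,2])
  i=2: ✗ (no rhs in [2,3])
  i=3: ✗ (no rhs in [3,4])
  i=4: ✗ (no rhs in [4,5])
  i=5: ✗ (no rhs in [5,6])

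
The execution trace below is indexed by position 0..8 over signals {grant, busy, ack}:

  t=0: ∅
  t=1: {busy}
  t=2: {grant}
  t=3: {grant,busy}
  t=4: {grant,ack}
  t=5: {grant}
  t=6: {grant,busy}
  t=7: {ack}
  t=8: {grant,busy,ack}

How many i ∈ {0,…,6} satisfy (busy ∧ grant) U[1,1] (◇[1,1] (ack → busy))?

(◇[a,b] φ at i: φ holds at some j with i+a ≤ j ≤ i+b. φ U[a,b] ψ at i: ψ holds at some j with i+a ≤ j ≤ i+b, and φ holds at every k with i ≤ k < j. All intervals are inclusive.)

Evaluate at each i in [0,6]:
  i=0: ✗ (lhs fails at k=0 before rhs at j=1)
  i=1: ✗ (lhs fails at k=1 before rhs at j=2)
  i=2: ✗ (no rhs in [3,3])
  i=3: ✓ (rhs at j=4; lhs holds on [3,3])
  i=4: ✗ (lhs fails at k=4 before rhs at j=5)
  i=5: ✗ (no rhs in [6,6])
  i=6: ✓ (rhs at j=7; lhs holds on [6,6])
Positions where it holds: {3, 6} → 2.

2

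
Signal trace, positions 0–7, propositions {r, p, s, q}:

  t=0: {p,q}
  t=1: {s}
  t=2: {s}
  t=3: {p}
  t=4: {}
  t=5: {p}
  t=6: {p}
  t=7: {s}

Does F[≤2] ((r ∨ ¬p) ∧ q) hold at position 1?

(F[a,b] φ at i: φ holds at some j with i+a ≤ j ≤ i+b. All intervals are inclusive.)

Check ((r ∨ ¬p) ∧ q) at each j in [1,3]:
  j=1: false
  j=2: false
  j=3: false
No position in the window satisfies it → formula fails.

Does not hold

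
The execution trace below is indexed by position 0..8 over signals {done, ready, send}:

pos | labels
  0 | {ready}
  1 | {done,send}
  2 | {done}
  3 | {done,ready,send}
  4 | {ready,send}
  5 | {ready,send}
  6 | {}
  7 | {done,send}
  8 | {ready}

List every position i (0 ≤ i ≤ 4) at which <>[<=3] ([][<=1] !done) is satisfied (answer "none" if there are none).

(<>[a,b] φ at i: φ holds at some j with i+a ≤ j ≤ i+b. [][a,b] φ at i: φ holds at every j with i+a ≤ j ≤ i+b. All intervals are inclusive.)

1, 2, 3, 4

Evaluate at each i in [0,4]:
  i=0: ✗ (none in [0,3])
  i=1: ✓ (witness j=4)
  i=2: ✓ (witness j=4)
  i=3: ✓ (witness j=4)
  i=4: ✓ (witness j=4)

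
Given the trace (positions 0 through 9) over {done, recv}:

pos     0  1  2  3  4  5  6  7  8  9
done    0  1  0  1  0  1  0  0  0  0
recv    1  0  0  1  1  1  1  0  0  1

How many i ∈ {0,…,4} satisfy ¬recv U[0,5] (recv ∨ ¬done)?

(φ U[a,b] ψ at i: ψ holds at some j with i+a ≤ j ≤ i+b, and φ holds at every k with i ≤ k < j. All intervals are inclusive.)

Evaluate at each i in [0,4]:
  i=0: ✓ (rhs at j=0)
  i=1: ✓ (rhs at j=2; lhs holds on [1,1])
  i=2: ✓ (rhs at j=2)
  i=3: ✓ (rhs at j=3)
  i=4: ✓ (rhs at j=4)
Positions where it holds: {0, 1, 2, 3, 4} → 5.

5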